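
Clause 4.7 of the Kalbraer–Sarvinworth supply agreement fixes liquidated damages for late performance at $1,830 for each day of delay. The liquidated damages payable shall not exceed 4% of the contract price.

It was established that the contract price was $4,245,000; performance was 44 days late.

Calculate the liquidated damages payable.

$80,520

Per-day damages: 44 × $1,830 = $80,520
Cap: 4% of $4,245,000 = $169,800
Cap at $169,800: $80,520 is within the cap, no reduction.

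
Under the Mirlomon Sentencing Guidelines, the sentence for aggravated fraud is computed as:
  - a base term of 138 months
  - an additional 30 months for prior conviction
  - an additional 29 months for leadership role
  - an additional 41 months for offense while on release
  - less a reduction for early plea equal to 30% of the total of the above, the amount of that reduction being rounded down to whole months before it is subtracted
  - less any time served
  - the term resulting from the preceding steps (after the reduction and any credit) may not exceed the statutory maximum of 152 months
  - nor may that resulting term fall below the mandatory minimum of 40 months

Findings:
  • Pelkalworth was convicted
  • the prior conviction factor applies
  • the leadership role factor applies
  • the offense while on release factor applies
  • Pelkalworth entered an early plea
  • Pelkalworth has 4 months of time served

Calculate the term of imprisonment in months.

152 months

Prior conviction enhancement: +30 months
Leadership role enhancement: +29 months
Offense while on release enhancement: +41 months
Adjusted term: 138 months + 30 months + 29 months + 41 months = 238 months
Early plea reduction: 30% of 238 months = 71 months (rounded down)
After reduction: 238 − 71 = 167 months
Less time served: 167 months − 4 months = 163 months
Cap at 152 months: 163 months exceeds the cap → 152 months
Minimum 40 months: 152 months meets the minimum, no increase.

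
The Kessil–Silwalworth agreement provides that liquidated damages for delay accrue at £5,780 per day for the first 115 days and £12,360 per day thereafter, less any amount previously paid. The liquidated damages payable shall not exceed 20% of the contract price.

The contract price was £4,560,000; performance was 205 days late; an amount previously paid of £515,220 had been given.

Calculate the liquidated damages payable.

First 115 days: 115 × £5,780 = £664,700
Remaining days: (205 − 115) × £12,360 = £1,112,400
Accrued per-day damages: £664,700 + £1,112,400 = £1,777,100
Less amount previously paid: £1,777,100 − £515,220 = £1,261,880
Cap: 20% of £4,560,000 = £912,000
Cap at £912,000: £1,261,880 exceeds the cap → £912,000

£912,000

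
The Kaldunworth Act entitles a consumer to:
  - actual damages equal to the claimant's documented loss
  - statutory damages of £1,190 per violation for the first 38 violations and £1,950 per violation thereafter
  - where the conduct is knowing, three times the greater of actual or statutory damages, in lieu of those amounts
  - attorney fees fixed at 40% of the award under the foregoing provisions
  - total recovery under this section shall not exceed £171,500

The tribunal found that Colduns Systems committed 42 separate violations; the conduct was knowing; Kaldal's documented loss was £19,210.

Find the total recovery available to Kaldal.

First 38 violations: 38 × £1,190 = £45,220
Remaining violations: (42 − 38) × £1,950 = £7,800
Statutory damages: £45,220 + £7,800 = £53,020
Greater of actual damages (£19,210) or statutory damages (£53,020): £53,020
Trebled: 3 × £53,020 = £159,060
Attorney fees: 40% of £159,060 = £63,624
Total before cap: £159,060 + £63,624 = £222,684
Cap at £171,500: £222,684 exceeds the cap → £171,500

£171,500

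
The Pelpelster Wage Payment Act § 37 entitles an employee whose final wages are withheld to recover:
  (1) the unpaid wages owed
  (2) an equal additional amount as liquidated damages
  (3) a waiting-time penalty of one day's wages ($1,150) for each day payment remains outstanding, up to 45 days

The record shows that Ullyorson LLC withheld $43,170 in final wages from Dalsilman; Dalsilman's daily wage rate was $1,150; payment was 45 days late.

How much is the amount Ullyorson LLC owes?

$138,090

Liquidated damages (equal amount): $43,170
Penalty days: min(45, 45) = 45
Waiting-time penalty: 45 × $1,150 = $51,750
Total award: $43,170 + $43,170 + $51,750 = $138,090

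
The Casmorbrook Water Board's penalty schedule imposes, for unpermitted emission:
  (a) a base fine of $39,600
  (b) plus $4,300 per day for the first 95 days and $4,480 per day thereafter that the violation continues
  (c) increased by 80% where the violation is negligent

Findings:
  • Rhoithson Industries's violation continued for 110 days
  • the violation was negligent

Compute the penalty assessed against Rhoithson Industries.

First 95 days: 95 × $4,300 = $408,500
Remaining days: (110 − 95) × $4,480 = $67,200
Per-day component: $408,500 + $67,200 = $475,700
Base plus per-day: $39,600 + $475,700 = $515,300
Enhancement: 80% of $515,300 = $412,240
Enhanced fine: $515,300 + $412,240 = $927,540

$927,540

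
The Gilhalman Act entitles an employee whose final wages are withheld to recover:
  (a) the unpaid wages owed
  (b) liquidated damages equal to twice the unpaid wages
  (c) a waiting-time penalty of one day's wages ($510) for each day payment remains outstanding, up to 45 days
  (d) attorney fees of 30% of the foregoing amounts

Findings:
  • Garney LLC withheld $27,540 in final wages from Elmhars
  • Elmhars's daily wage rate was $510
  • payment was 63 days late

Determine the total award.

Doubled: 2 × $27,540 = $55,080
Penalty days: min(63, 45) = 45
Waiting-time penalty: 45 × $510 = $22,950
Subtotal: $27,540 + $55,080 + $22,950 = $105,570
Attorney fees: 30% of $105,570 = $31,671
Total award: $105,570 + $31,671 = $137,241

Total award: $137,241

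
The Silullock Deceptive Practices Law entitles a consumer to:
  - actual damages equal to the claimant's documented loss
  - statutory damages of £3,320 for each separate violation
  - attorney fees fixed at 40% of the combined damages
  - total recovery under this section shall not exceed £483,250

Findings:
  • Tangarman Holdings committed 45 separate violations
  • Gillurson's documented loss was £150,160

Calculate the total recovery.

Total recovery: £419,384

Statutory damages: 45 × £3,320 = £149,400
Combined damages: £150,160 + £149,400 = £299,560
Attorney fees: 40% of £299,560 = £119,824
Total before cap: £299,560 + £119,824 = £419,384
Cap at £483,250: £419,384 is within the cap, no reduction.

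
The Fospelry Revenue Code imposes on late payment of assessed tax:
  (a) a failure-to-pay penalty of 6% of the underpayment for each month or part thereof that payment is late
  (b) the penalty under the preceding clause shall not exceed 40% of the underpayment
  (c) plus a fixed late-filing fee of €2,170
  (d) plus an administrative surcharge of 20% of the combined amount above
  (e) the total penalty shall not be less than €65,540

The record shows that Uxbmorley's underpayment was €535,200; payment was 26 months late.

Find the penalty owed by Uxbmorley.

Accrued rate: 6% × 26 = 156%, capped at 40% → 40%
Failure-to-pay penalty: 40% of €535,200 = €214,080
Penalty before surcharge: €214,080 + €2,170 = €216,250
Administrative surcharge: 20% of €216,250 = €43,250
Total penalty: €216,250 + €43,250 = €259,500
Minimum €65,540: €259,500 meets the minimum, no increase.

€259,500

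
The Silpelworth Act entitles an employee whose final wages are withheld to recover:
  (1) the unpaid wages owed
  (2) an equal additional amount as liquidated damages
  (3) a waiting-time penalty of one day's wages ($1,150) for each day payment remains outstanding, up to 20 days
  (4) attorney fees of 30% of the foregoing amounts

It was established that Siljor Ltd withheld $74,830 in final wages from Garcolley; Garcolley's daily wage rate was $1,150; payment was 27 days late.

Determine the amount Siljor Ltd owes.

$224,458

Liquidated damages (equal amount): $74,830
Penalty days: min(27, 20) = 20
Waiting-time penalty: 20 × $1,150 = $23,000
Subtotal: $74,830 + $74,830 + $23,000 = $172,660
Attorney fees: 30% of $172,660 = $51,798
Total award: $172,660 + $51,798 = $224,458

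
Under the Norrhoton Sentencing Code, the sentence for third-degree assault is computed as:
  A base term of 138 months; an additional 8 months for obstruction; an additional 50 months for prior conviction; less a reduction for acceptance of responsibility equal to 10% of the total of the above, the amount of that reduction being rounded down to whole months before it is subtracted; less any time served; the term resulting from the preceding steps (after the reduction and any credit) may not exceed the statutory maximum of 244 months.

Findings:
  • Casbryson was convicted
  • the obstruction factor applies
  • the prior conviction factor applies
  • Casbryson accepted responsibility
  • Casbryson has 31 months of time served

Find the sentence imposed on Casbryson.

Obstruction enhancement: +8 months
Prior conviction enhancement: +50 months
Adjusted term: 138 months + 8 months + 50 months = 196 months
Acceptance of responsibility reduction: 10% of 196 months = 19 months (rounded down)
After reduction: 196 − 19 = 177 months
Less time served: 177 months − 31 months = 146 months
Cap at 244 months: 146 months is within the cap, no reduction.

146 months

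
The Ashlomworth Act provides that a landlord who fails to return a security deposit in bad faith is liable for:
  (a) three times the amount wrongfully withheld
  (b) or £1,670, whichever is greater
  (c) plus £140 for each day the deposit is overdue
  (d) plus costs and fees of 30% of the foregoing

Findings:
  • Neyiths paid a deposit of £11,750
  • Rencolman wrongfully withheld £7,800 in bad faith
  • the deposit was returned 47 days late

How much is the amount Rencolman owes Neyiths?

Trebled: 3 × £7,800 = £23,400
Minimum £1,670: £23,400 meets the minimum, no increase.
Late-return penalty: 47 × £140 = £6,580
Damages plus late penalty: £23,400 + £6,580 = £29,980
Costs and fees: 30% of £29,980 = £8,994
Total recovery: £29,980 + £8,994 = £38,974

£38,974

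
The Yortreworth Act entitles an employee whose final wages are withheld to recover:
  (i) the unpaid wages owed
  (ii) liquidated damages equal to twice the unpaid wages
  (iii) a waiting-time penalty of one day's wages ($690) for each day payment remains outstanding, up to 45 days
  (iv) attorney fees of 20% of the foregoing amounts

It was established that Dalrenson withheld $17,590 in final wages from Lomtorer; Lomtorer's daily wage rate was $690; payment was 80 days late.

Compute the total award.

$100,584

Doubled: 2 × $17,590 = $35,180
Penalty days: min(80, 45) = 45
Waiting-time penalty: 45 × $690 = $31,050
Subtotal: $17,590 + $35,180 + $31,050 = $83,820
Attorney fees: 20% of $83,820 = $16,764
Total award: $83,820 + $16,764 = $100,584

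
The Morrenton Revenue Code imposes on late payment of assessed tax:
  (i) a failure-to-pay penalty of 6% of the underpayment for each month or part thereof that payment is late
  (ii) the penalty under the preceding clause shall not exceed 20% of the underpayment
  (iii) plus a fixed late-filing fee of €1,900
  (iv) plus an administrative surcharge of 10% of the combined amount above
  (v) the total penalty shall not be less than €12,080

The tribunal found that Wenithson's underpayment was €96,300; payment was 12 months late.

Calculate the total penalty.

Penalty: €23,276

Accrued rate: 6% × 12 = 72%, capped at 20% → 20%
Failure-to-pay penalty: 20% of €96,300 = €19,260
Penalty before surcharge: €19,260 + €1,900 = €21,160
Administrative surcharge: 10% of €21,160 = €2,116
Total penalty: €21,160 + €2,116 = €23,276
Minimum €12,080: €23,276 meets the minimum, no increase.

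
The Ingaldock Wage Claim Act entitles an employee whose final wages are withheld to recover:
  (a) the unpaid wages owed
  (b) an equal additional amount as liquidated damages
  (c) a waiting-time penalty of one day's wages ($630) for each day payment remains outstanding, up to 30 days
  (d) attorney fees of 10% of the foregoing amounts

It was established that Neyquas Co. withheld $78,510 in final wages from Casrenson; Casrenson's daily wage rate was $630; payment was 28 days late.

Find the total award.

Liquidated damages (equal amount): $78,510
Penalty days: min(28, 30) = 28
Waiting-time penalty: 28 × $630 = $17,640
Subtotal: $78,510 + $78,510 + $17,640 = $174,660
Attorney fees: 10% of $174,660 = $17,466
Total award: $174,660 + $17,466 = $192,126

$192,126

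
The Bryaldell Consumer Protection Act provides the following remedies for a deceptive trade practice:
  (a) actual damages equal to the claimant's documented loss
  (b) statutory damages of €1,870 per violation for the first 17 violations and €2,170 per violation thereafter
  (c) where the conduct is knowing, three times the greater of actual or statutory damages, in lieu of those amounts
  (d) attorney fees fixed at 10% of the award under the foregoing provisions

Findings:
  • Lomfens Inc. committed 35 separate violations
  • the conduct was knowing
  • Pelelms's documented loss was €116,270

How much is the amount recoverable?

€383,691

First 17 violations: 17 × €1,870 = €31,790
Remaining violations: (35 − 17) × €2,170 = €39,060
Statutory damages: €31,790 + €39,060 = €70,850
Greater of actual damages (€116,270) or statutory damages (€70,850): €116,270
Trebled: 3 × €116,270 = €348,810
Attorney fees: 10% of €348,810 = €34,881
Total recovery: €348,810 + €34,881 = €383,691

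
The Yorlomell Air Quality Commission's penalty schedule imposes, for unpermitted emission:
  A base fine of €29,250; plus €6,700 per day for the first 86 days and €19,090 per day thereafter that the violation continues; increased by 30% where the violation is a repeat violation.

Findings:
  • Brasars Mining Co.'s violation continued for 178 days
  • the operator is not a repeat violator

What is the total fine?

Civil penalty: €2,361,730

First 86 days: 86 × €6,700 = €576,200
Remaining days: (178 − 86) × €19,090 = €1,756,280
Per-day component: €576,200 + €1,756,280 = €2,332,480
Base plus per-day: €29,250 + €2,332,480 = €2,361,730
The operator is not a repeat violator: no 30% increase.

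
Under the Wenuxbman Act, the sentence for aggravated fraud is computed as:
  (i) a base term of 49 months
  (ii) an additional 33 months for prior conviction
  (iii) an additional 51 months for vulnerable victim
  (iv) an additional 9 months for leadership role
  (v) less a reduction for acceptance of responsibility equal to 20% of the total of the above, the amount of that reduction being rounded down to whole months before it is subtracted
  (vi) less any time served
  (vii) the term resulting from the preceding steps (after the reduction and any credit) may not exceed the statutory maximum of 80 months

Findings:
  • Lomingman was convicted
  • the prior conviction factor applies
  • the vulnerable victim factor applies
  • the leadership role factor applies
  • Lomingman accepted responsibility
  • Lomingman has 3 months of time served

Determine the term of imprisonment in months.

80 months

Prior conviction enhancement: +33 months
Vulnerable victim enhancement: +51 months
Leadership role enhancement: +9 months
Adjusted term: 49 months + 33 months + 51 months + 9 months = 142 months
Acceptance of responsibility reduction: 20% of 142 months = 28 months (rounded down)
After reduction: 142 − 28 = 114 months
Less time served: 114 months − 3 months = 111 months
Cap at 80 months: 111 months exceeds the cap → 80 months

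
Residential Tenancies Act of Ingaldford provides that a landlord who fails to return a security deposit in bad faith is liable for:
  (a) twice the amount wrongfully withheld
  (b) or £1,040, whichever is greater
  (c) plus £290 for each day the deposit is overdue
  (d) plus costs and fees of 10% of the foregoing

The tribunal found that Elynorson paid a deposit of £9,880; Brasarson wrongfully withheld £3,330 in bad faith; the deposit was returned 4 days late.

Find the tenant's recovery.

£8,602

Doubled: 2 × £3,330 = £6,660
Minimum £1,040: £6,660 meets the minimum, no increase.
Late-return penalty: 4 × £290 = £1,160
Damages plus late penalty: £6,660 + £1,160 = £7,820
Costs and fees: 10% of £7,820 = £782
Total recovery: £7,820 + £782 = £8,602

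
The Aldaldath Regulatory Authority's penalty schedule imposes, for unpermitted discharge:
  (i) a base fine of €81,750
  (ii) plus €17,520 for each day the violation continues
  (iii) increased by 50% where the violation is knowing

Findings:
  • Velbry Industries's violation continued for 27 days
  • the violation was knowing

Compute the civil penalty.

Per-day component: 27 × €17,520 = €473,040
Base plus per-day: €81,750 + €473,040 = €554,790
Enhancement: 50% of €554,790 = €277,395
Enhanced fine: €554,790 + €277,395 = €832,185

Civil penalty: €832,185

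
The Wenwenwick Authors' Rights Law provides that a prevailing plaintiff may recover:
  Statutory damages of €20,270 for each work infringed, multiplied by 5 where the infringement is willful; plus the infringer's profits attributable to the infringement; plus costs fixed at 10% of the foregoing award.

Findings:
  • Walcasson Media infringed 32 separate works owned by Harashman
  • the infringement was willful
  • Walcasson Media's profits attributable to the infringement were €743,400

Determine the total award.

€4,385,260

Statutory damages: 32 × €20,270 = €648,640
Multiplied by 5: 5 × €648,640 = €3,243,200
Combined award: €3,243,200 + €743,400 = €3,986,600
Costs: 10% of €3,986,600 = €398,660
Award plus costs: €3,986,600 + €398,660 = €4,385,260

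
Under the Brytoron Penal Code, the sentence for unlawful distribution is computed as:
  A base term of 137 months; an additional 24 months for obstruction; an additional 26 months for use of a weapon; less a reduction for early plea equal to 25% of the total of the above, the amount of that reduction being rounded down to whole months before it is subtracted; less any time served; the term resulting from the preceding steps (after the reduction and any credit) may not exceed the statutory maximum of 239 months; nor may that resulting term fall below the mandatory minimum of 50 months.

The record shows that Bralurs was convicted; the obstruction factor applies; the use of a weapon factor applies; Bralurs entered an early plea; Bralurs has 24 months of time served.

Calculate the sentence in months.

117 months

Obstruction enhancement: +24 months
Use of a weapon enhancement: +26 months
Adjusted term: 137 months + 24 months + 26 months = 187 months
Early plea reduction: 25% of 187 months = 46 months (rounded down)
After reduction: 187 − 46 = 141 months
Less time served: 141 months − 24 months = 117 months
Cap at 239 months: 117 months is within the cap, no reduction.
Minimum 50 months: 117 months meets the minimum, no increase.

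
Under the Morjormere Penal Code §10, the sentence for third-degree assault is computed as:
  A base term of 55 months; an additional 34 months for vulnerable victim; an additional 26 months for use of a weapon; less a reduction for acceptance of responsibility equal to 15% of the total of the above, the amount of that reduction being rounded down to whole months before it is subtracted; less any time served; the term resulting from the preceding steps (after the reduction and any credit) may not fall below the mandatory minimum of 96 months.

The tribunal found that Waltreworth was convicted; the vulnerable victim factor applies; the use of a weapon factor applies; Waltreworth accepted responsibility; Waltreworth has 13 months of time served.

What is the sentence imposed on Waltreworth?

Vulnerable victim enhancement: +34 months
Use of a weapon enhancement: +26 months
Adjusted term: 55 months + 34 months + 26 months = 115 months
Acceptance of responsibility reduction: 15% of 115 months = 17 months (rounded down)
After reduction: 115 − 17 = 98 months
Less time served: 98 months − 13 months = 85 months
Minimum 96 months: 85 months is below the minimum → 96 months

96 months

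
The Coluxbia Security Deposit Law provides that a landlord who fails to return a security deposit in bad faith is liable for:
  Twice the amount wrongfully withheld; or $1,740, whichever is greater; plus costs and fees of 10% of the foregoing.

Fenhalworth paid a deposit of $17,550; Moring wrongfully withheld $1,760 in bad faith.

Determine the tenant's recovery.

$3,872

Doubled: 2 × $1,760 = $3,520
Minimum $1,740: $3,520 meets the minimum, no increase.
Costs and fees: 10% of $3,520 = $352
Total recovery: $3,520 + $352 = $3,872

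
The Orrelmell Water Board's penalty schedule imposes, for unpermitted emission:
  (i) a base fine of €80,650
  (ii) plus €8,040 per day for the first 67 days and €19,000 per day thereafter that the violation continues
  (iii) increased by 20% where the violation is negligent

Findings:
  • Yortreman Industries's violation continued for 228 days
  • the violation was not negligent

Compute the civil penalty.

First 67 days: 67 × €8,040 = €538,680
Remaining days: (228 − 67) × €19,000 = €3,059,000
Per-day component: €538,680 + €3,059,000 = €3,597,680
Base plus per-day: €80,650 + €3,597,680 = €3,678,330
The violation was not negligent: no 20% increase.

€3,678,330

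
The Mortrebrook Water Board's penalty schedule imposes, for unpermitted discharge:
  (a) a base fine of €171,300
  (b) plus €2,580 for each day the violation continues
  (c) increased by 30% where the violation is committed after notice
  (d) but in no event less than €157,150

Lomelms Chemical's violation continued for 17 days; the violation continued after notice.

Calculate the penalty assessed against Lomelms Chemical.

Per-day component: 17 × €2,580 = €43,860
Base plus per-day: €171,300 + €43,860 = €215,160
Enhancement: 30% of €215,160 = €64,548
Enhanced fine: €215,160 + €64,548 = €279,708
Minimum €157,150: €279,708 meets the minimum, no increase.

Civil penalty: €279,708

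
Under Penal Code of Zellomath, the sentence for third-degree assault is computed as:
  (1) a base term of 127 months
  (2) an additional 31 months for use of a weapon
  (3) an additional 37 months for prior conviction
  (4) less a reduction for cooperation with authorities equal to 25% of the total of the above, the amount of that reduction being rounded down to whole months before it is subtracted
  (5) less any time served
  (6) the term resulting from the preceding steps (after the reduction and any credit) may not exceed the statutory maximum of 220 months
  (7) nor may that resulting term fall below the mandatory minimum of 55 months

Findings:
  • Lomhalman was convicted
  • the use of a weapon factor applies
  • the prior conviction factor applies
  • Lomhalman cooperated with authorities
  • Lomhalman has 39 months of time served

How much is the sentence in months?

108 months

Use of a weapon enhancement: +31 months
Prior conviction enhancement: +37 months
Adjusted term: 127 months + 31 months + 37 months = 195 months
Cooperation with authorities reduction: 25% of 195 months = 48 months (rounded down)
After reduction: 195 − 48 = 147 months
Less time served: 147 months − 39 months = 108 months
Cap at 220 months: 108 months is within the cap, no reduction.
Minimum 55 months: 108 months meets the minimum, no increase.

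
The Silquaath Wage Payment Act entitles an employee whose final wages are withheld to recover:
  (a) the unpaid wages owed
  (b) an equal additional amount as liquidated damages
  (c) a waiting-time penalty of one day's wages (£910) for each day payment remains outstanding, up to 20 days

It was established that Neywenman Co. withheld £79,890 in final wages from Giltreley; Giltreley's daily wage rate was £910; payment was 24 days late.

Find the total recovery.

Liquidated damages (equal amount): £79,890
Penalty days: min(24, 20) = 20
Waiting-time penalty: 20 × £910 = £18,200
Total award: £79,890 + £79,890 + £18,200 = £177,980

£177,980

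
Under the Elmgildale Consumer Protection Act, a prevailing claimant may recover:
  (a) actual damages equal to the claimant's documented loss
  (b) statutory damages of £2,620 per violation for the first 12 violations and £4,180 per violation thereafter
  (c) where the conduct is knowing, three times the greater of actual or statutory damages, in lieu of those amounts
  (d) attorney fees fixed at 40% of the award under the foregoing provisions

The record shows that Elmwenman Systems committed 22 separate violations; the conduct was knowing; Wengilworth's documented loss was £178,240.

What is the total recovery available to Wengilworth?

First 12 violations: 12 × £2,620 = £31,440
Remaining violations: (22 − 12) × £4,180 = £41,800
Statutory damages: £31,440 + £41,800 = £73,240
Greater of actual damages (£178,240) or statutory damages (£73,240): £178,240
Trebled: 3 × £178,240 = £534,720
Attorney fees: 40% of £534,720 = £213,888
Total recovery: £534,720 + £213,888 = £748,608

£748,608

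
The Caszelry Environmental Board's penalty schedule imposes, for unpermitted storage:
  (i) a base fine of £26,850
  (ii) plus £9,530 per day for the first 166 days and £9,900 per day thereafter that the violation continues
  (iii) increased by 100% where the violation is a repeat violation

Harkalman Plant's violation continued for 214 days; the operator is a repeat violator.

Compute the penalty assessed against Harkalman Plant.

First 166 days: 166 × £9,530 = £1,581,980
Remaining days: (214 − 166) × £9,900 = £475,200
Per-day component: £1,581,980 + £475,200 = £2,057,180
Base plus per-day: £26,850 + £2,057,180 = £2,084,030
Enhancement: 100% of £2,084,030 = £2,084,030
Enhanced fine: £2,084,030 + £2,084,030 = £4,168,060

£4,168,060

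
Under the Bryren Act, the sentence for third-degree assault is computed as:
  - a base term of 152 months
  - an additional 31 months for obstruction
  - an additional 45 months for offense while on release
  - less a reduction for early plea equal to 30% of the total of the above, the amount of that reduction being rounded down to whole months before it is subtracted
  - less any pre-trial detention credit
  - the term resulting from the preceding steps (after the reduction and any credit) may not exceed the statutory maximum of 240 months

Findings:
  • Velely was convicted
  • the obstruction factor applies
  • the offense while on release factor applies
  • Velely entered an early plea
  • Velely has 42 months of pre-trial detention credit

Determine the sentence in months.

Obstruction enhancement: +31 months
Offense while on release enhancement: +45 months
Adjusted term: 152 months + 31 months + 45 months = 228 months
Early plea reduction: 30% of 228 months = 68 months (rounded down)
After reduction: 228 − 68 = 160 months
Less pre-trial detention credit: 160 months − 42 months = 118 months
Cap at 240 months: 118 months is within the cap, no reduction.

Sentence: 118 months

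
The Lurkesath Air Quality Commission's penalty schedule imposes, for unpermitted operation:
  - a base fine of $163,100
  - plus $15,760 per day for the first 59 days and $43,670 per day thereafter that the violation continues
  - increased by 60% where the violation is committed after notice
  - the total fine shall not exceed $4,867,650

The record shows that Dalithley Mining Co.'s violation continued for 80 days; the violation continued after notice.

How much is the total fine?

First 59 days: 59 × $15,760 = $929,840
Remaining days: (80 − 59) × $43,670 = $917,070
Per-day component: $929,840 + $917,070 = $1,846,910
Base plus per-day: $163,100 + $1,846,910 = $2,010,010
Enhancement: 60% of $2,010,010 = $1,206,006
Enhanced fine: $2,010,010 + $1,206,006 = $3,216,016
Cap at $4,867,650: $3,216,016 is within the cap, no reduction.

$3,216,016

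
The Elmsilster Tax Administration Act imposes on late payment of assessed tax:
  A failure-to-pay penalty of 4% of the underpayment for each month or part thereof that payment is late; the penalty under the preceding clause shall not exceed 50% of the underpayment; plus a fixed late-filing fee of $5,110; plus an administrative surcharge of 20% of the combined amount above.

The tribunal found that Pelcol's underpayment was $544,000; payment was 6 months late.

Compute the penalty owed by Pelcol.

$162,804

Accrued rate: 4% × 6 = 24%, capped at 50% → 24%
Failure-to-pay penalty: 24% of $544,000 = $130,560
Penalty before surcharge: $130,560 + $5,110 = $135,670
Administrative surcharge: 20% of $135,670 = $27,134
Total penalty: $135,670 + $27,134 = $162,804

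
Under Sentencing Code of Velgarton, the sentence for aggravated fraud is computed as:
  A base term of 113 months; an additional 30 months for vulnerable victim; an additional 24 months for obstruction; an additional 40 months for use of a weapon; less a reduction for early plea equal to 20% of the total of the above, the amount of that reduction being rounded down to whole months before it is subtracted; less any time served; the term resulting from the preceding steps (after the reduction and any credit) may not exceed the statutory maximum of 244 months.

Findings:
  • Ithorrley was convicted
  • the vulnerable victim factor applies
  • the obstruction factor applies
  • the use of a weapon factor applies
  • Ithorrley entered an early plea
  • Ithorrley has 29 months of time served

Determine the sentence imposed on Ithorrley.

137 months

Vulnerable victim enhancement: +30 months
Obstruction enhancement: +24 months
Use of a weapon enhancement: +40 months
Adjusted term: 113 months + 30 months + 24 months + 40 months = 207 months
Early plea reduction: 20% of 207 months = 41 months (rounded down)
After reduction: 207 − 41 = 166 months
Less time served: 166 months − 29 months = 137 months
Cap at 244 months: 137 months is within the cap, no reduction.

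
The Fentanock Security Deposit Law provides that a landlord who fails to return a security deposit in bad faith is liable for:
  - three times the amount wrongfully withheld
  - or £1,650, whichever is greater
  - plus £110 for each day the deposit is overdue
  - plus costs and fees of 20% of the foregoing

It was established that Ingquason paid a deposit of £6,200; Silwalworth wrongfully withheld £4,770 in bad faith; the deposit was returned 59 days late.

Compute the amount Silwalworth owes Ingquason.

Trebled: 3 × £4,770 = £14,310
Minimum £1,650: £14,310 meets the minimum, no increase.
Late-return penalty: 59 × £110 = £6,490
Damages plus late penalty: £14,310 + £6,490 = £20,800
Costs and fees: 20% of £20,800 = £4,160
Total recovery: £20,800 + £4,160 = £24,960

£24,960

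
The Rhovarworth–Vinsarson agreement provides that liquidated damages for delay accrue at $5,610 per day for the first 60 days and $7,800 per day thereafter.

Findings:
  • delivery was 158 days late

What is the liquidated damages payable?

$1,101,000

First 60 days: 60 × $5,610 = $336,600
Remaining days: (158 − 60) × $7,800 = $764,400
Accrued per-day damages: $336,600 + $764,400 = $1,101,000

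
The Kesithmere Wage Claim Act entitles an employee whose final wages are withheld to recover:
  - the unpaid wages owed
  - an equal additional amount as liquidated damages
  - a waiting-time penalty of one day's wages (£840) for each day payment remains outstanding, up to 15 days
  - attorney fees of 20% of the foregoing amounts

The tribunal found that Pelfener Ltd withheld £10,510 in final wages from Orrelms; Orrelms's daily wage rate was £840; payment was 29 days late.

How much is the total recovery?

£40,344

Liquidated damages (equal amount): £10,510
Penalty days: min(29, 15) = 15
Waiting-time penalty: 15 × £840 = £12,600
Subtotal: £10,510 + £10,510 + £12,600 = £33,620
Attorney fees: 20% of £33,620 = £6,724
Total award: £33,620 + £6,724 = £40,344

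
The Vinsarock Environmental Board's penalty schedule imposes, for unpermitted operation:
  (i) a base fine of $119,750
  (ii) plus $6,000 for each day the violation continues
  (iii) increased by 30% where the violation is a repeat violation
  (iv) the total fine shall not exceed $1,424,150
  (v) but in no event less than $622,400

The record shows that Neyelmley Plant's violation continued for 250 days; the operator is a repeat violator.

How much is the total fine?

$1,424,150

Per-day component: 250 × $6,000 = $1,500,000
Base plus per-day: $119,750 + $1,500,000 = $1,619,750
Enhancement: 30% of $1,619,750 = $485,925
Enhanced fine: $1,619,750 + $485,925 = $2,105,675
Cap at $1,424,150: $2,105,675 exceeds the cap → $1,424,150
Minimum $622,400: $1,424,150 meets the minimum, no increase.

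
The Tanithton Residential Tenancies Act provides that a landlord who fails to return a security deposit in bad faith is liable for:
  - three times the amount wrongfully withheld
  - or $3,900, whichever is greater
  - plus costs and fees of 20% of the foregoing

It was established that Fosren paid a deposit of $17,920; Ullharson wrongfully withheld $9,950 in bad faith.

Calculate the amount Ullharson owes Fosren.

Trebled: 3 × $9,950 = $29,850
Minimum $3,900: $29,850 meets the minimum, no increase.
Costs and fees: 20% of $29,850 = $5,970
Total recovery: $29,850 + $5,970 = $35,820

Recovery: $35,820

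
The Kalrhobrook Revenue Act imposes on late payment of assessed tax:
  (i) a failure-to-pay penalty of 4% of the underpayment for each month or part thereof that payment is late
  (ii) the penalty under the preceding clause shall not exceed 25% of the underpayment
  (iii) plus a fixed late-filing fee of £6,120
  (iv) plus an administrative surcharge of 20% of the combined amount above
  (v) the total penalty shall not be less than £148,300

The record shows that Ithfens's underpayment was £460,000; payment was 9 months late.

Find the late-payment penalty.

£148,300

Accrued rate: 4% × 9 = 36%, capped at 25% → 25%
Failure-to-pay penalty: 25% of £460,000 = £115,000
Penalty before surcharge: £115,000 + £6,120 = £121,120
Administrative surcharge: 20% of £121,120 = £24,224
Total penalty: £121,120 + £24,224 = £145,344
Minimum £148,300: £145,344 is below the minimum → £148,300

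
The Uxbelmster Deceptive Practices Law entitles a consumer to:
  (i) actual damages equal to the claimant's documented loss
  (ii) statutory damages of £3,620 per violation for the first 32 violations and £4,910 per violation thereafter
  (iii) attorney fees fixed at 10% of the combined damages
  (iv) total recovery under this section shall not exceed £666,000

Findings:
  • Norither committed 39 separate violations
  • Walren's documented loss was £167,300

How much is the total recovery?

£349,261

First 32 violations: 32 × £3,620 = £115,840
Remaining violations: (39 − 32) × £4,910 = £34,370
Statutory damages: £115,840 + £34,370 = £150,210
Combined damages: £167,300 + £150,210 = £317,510
Attorney fees: 10% of £317,510 = £31,751
Total before cap: £317,510 + £31,751 = £349,261
Cap at £666,000: £349,261 is within the cap, no reduction.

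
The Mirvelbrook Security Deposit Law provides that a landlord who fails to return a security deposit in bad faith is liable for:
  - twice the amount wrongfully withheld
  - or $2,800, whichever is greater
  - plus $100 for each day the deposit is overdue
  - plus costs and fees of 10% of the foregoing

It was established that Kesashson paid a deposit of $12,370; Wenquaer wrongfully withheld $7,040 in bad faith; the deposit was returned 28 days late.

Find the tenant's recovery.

Doubled: 2 × $7,040 = $14,080
Minimum $2,800: $14,080 meets the minimum, no increase.
Late-return penalty: 28 × $100 = $2,800
Damages plus late penalty: $14,080 + $2,800 = $16,880
Costs and fees: 10% of $16,880 = $1,688
Total recovery: $16,880 + $1,688 = $18,568

$18,568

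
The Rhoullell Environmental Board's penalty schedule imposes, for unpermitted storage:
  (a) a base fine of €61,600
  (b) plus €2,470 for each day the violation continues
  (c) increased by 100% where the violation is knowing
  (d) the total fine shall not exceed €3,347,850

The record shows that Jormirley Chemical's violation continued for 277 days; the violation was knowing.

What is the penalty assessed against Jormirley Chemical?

€1,491,580

Per-day component: 277 × €2,470 = €684,190
Base plus per-day: €61,600 + €684,190 = €745,790
Enhancement: 100% of €745,790 = €745,790
Enhanced fine: €745,790 + €745,790 = €1,491,580
Cap at €3,347,850: €1,491,580 is within the cap, no reduction.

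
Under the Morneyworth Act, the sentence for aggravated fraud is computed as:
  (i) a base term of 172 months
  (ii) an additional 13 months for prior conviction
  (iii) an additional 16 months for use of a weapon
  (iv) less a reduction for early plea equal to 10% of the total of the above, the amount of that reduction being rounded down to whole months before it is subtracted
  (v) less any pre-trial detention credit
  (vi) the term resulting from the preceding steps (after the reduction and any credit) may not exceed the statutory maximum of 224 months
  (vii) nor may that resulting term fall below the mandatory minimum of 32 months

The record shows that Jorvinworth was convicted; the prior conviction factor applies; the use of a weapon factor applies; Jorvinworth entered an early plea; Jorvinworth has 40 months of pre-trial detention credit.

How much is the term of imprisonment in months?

141 months

Prior conviction enhancement: +13 months
Use of a weapon enhancement: +16 months
Adjusted term: 172 months + 13 months + 16 months = 201 months
Early plea reduction: 10% of 201 months = 20 months (rounded down)
After reduction: 201 − 20 = 181 months
Less pre-trial detention credit: 181 months − 40 months = 141 months
Cap at 224 months: 141 months is within the cap, no reduction.
Minimum 32 months: 141 months meets the minimum, no increase.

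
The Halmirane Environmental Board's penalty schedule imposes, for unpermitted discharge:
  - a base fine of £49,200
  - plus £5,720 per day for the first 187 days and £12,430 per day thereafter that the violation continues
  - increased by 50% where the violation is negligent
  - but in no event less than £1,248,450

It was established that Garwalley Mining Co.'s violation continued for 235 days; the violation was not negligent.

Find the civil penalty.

First 187 days: 187 × £5,720 = £1,069,640
Remaining days: (235 − 187) × £12,430 = £596,640
Per-day component: £1,069,640 + £596,640 = £1,666,280
Base plus per-day: £49,200 + £1,666,280 = £1,715,480
The violation was not negligent: no 50% increase.
Minimum £1,248,450: £1,715,480 meets the minimum, no increase.

£1,715,480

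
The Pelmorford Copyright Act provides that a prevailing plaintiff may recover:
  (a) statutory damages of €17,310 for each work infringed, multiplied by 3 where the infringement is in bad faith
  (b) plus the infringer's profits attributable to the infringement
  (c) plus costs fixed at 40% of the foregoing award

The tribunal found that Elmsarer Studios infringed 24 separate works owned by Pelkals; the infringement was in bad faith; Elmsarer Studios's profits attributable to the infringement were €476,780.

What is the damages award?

€2,412,340

Statutory damages: 24 × €17,310 = €415,440
Trebled: 3 × €415,440 = €1,246,320
Combined award: €1,246,320 + €476,780 = €1,723,100
Costs: 40% of €1,723,100 = €689,240
Award plus costs: €1,723,100 + €689,240 = €2,412,340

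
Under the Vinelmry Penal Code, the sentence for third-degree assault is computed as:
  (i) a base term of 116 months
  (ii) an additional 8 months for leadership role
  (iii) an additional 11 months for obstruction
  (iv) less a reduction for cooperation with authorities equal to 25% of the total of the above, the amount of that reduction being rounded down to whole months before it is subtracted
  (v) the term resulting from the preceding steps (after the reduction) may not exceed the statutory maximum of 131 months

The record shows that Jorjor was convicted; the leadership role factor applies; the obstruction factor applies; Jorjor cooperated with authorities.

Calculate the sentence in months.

Leadership role enhancement: +8 months
Obstruction enhancement: +11 months
Adjusted term: 116 months + 8 months + 11 months = 135 months
Cooperation with authorities reduction: 25% of 135 months = 33 months (rounded down)
After reduction: 135 − 33 = 102 months
Cap at 131 months: 102 months is within the cap, no reduction.

102 months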